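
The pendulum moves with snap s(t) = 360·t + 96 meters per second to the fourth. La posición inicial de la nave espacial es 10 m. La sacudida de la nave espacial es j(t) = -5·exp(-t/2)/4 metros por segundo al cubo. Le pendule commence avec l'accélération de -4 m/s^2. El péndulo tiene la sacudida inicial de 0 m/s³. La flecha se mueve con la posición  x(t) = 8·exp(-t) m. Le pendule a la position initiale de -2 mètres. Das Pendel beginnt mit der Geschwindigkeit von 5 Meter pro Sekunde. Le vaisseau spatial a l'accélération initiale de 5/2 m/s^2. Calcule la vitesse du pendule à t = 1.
Pour résoudre ceci, nous devons prendre 3 primitives de notre équation du snap s(t) = 360·t + 96. En intégrant le snap et en utilisant la condition initiale j(0) = 0, nous obtenons j(t) = 12·t·(15·t + 8). L'intégrale du jerk est l'accélération. En utilisant a(0) = -4, nous obtenons a(t) = 60·t^3 + 48·t^2 - 4. La primitive de l'accélération est la vitesse. En utilisant v(0) = 5, nous obtenons v(t) = 15·t^4 + 16·t^3 - 4·t + 5. Nous avons la vitesse v(t) = 15·t^4 + 16·t^3 - 4·t + 5. En substituant t = 1: v(1) = 32.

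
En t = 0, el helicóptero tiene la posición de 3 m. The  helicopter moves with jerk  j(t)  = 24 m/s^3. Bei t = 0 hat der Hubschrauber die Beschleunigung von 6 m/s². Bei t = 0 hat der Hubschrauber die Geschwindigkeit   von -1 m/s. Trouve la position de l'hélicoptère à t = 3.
Pour résoudre ceci, nous devons prendre 3 primitives de notre équation du jerk j(t) = 24. En intégrant le jerk et en utilisant la condition initiale a(0) = 6, nous obtenons a(t) = 24·t + 6. En prenant ∫a(t)dt et en appliquant v(0) = -1, nous trouvons v(t) = 12·t^2 + 6·t - 1. L'intégrale de la vitesse est la position. En utilisant x(0) = 3, nous obtenons x(t) = 4·t^3 + 3·t^2 - t + 3. De l'équation de la position x(t) = 4·t^3 + 3·t^2 - t + 3, nous substituons t = 3 pour obtenir x = 135.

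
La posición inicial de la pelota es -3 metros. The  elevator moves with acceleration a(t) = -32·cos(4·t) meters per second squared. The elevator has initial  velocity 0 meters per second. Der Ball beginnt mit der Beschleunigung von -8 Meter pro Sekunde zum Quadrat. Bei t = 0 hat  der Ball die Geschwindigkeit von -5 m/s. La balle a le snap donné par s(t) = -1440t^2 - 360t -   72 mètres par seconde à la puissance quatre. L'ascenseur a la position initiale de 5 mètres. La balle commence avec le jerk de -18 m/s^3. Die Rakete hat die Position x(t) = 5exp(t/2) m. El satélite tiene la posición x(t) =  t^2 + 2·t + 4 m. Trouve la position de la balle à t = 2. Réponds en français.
En partant du snap s(t) = -1440·t^2 - 360·t - 72, nous prenons 4 primitives. La primitive du snap, avec j(0) = -18, donne le jerk: j(t) = -480·t^3 - 180·t^2 - 72·t - 18. En prenant ∫j(t)dt et en appliquant a(0) = -8, nous trouvons a(t) = -120·t^4 - 60·t^3 - 36·t^2 - 18·t - 8. L'intégrale de l'accélération, avec v(0) = -5, donne la vitesse: v(t) = -24·t^5 - 15·t^4 - 12·t^3 - 9·t^2 - 8·t - 5. En intégrant la vitesse et en utilisant la condition initiale x(0) = -3, nous obtenons x(t) = -4·t^6 - 3·t^5 - 3·t^4 - 3·t^3 - 4·t^2 - 5·t - 3. Nous avons la position x(t) = -4·t^6 - 3·t^5 - 3·t^4 - 3·t^3 - 4·t^2 - 5·t - 3. En substituant t = 2: x(2) = -453.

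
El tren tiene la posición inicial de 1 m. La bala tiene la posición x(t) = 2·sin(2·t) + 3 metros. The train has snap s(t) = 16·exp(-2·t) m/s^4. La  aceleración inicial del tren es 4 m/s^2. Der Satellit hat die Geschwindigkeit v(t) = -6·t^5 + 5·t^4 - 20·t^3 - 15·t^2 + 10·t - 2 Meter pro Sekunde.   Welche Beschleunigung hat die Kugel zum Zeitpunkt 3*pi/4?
Ausgehend von der Position x(t) = 2·sin(2·t) + 3, nehmen wir 2 Ableitungen. Durch Ableiten von der Position erhalten wir die Geschwindigkeit: v(t) = 4·cos(2·t). Durch Ableiten von der Geschwindigkeit erhalten wir die Beschleunigung: a(t) = -8·sin(2·t). Wir haben die Beschleunigung a(t) = -8·sin(2·t). Durch Einsetzen von t = 3*pi/4: a(3*pi/4) = 8.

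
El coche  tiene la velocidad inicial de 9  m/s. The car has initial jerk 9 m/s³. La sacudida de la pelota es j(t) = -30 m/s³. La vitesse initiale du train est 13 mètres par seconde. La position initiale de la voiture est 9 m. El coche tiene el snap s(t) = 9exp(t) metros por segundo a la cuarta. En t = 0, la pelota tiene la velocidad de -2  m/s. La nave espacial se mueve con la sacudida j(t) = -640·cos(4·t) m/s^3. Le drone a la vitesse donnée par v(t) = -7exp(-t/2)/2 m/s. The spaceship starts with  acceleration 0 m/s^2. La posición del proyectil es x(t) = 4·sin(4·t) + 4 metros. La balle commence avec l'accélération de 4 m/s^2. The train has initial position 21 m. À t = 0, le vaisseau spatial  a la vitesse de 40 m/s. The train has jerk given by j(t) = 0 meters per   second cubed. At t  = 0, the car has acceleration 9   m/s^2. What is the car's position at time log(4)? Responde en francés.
Nous devons intégrer notre équation du snap s(t) = 9·exp(t) 4 fois. En prenant ∫s(t)dt et en appliquant j(0) = 9, nous trouvons j(t) = 9·exp(t). En intégrant le jerk et en utilisant la condition initiale a(0) = 9, nous obtenons a(t) = 9·exp(t). La primitive de l'accélération, avec v(0) = 9, donne la vitesse: v(t) = 9·exp(t). En prenant ∫v(t)dt et en appliquant x(0) = 9, nous trouvons x(t) = 9·exp(t). Nous avons la position x(t) = 9·exp(t). En substituant t = log(4): x(log(4)) = 36.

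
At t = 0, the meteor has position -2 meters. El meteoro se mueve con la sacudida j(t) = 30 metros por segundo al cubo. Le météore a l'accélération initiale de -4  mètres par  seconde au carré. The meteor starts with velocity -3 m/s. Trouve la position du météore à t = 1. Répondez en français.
Pour résoudre ceci, nous devons prendre 3 primitives de notre équation du jerk j(t) = 30. L'intégrale du jerk est l'accélération. En utilisant a(0) = -4, nous obtenons a(t) = 30·t - 4. La primitive de l'accélération, avec v(0) = -3, donne la vitesse: v(t) = 15·t^2 - 4·t - 3. L'intégrale de la vitesse, avec x(0) = -2, donne la position: x(t) = 5·t^3 - 2·t^2 - 3·t - 2. Nous avons la position x(t) = 5·t^3 - 2·t^2 - 3·t - 2. En substituant t = 1: x(1) = -2.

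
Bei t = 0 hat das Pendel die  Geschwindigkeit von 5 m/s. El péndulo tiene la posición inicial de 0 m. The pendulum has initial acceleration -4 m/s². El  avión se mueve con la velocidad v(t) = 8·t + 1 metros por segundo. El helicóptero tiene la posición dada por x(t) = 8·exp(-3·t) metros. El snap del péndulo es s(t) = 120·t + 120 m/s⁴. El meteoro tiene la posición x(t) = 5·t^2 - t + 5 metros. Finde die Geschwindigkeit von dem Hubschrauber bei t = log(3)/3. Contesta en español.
Partiendo de la posición x(t) = 8·exp(-3·t), tomamos 1 derivada. Derivando la posición, obtenemos la velocidad: v(t) = -24·exp(-3·t). De la ecuación de la velocidad v(t) = -24·exp(-3·t), sustituimos t = log(3)/3 para obtener v = -8.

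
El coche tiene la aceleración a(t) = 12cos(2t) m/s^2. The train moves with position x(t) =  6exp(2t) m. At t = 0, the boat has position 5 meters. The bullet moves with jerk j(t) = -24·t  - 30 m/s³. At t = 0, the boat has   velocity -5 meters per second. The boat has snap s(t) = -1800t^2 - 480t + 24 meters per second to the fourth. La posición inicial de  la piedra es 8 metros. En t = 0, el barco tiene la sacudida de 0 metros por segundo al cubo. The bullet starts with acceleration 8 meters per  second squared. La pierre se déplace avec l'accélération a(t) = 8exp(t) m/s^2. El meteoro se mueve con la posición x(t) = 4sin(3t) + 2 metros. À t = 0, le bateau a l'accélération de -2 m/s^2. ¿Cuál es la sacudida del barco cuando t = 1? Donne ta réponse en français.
Nous devons intégrer notre équation du snap s(t) = -1800·t^2 - 480·t + 24 1 fois. En prenant ∫s(t)dt et en appliquant j(0) = 0, nous trouvons j(t) = 24·t·(-25·t^2 - 10·t + 1). Nous avons le jerk j(t) = 24·t·(-25·t^2 - 10·t + 1). En substituant t = 1: j(1) = -816.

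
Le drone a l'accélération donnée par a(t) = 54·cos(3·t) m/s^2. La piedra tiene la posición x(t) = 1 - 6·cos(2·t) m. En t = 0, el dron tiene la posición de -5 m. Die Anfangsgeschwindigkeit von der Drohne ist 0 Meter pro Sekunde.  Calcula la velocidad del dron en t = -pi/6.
Necesitamos integrar nuestra ecuación de la aceleración a(t) = 54·cos(3·t) 1 vez. Tomando ∫a(t)dt y aplicando v(0) = 0, encontramos v(t) = 18·sin(3·t). De la ecuación de la velocidad v(t) = 18·sin(3·t), sustituimos t = -pi/6 para obtener v = -18.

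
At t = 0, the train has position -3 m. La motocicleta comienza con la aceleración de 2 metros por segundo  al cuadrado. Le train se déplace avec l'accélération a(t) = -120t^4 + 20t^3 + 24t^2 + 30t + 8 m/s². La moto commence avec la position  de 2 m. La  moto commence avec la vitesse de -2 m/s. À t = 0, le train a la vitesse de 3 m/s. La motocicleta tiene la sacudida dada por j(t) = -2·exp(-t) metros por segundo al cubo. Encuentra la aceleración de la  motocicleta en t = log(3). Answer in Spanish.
Necesitamos integrar nuestra ecuación de la sacudida j(t) = -2·exp(-t) 1 vez. La antiderivada de la sacudida es la aceleración. Usando a(0) = 2, obtenemos a(t) = 2·exp(-t). Tenemos la aceleración a(t) = 2·exp(-t). Sustituyendo t = log(3): a(log(3)) = 2/3.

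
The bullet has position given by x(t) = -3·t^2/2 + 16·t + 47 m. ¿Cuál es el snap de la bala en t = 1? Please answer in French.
Nous devons dériver notre équation de la position x(t) = -3·t^2/2 + 16·t + 47 4 fois. La dérivée de la position donne la vitesse: v(t) = 16 - 3·t. La dérivée de la vitesse donne l'accélération: a(t) = -3. La dérivée de l'accélération donne le jerk: j(t) = 0. En prenant d/dt de j(t), nous trouvons s(t) = 0. En utilisant s(t) = 0 et en substituant t = 1, nous trouvons s = 0.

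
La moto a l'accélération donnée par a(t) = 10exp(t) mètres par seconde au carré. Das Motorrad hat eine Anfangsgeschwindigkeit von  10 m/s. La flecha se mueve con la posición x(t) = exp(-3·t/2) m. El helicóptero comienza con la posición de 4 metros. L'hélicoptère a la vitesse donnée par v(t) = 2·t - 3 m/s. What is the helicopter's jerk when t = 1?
We must differentiate our velocity equation v(t) = 2·t - 3 2 times. Differentiating velocity, we get acceleration: a(t) = 2. The derivative of acceleration gives jerk: j(t) = 0. We have jerk j(t) = 0. Substituting t = 1: j(1) = 0.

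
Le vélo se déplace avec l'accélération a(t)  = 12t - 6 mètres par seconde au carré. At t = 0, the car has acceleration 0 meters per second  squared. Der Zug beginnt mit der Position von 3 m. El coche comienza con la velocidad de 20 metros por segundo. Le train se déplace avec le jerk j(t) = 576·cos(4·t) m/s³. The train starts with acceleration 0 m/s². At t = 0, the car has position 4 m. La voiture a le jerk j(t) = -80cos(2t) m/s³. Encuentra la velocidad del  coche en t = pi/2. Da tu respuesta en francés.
En partant du jerk j(t) = -80·cos(2·t), nous prenons 2 primitives. L'intégrale du jerk est l'accélération. En utilisant a(0) = 0, nous obtenons a(t) = -40·sin(2·t). En prenant ∫a(t)dt et en appliquant v(0) = 20, nous trouvons v(t) = 20·cos(2·t). En utilisant v(t) = 20·cos(2·t) et en substituant t = pi/2, nous trouvons v = -20.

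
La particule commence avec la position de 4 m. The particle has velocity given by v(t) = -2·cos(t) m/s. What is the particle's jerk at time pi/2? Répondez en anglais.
To solve this, we need to take 2 derivatives of our velocity equation v(t) = -2·cos(t). The derivative of velocity gives acceleration: a(t) = 2·sin(t). The derivative of acceleration gives jerk: j(t) = 2·cos(t). Using j(t) = 2·cos(t) and substituting t = pi/2, we find j = 0.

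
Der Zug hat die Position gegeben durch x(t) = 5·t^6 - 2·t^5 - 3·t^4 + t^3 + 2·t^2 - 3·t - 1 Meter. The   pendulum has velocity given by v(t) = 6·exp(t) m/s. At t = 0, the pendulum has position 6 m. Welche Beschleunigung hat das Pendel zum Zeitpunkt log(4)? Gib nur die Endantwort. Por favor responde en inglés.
The acceleration at t = log(4) is a = 24.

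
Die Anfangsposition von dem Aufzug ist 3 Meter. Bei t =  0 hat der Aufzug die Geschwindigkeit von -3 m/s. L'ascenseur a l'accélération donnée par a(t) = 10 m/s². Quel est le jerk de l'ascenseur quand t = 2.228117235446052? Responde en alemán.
Wir müssen unsere Gleichung für die Beschleunigung a(t) = 10 1-mal ableiten. Die Ableitung von der Beschleunigung ergibt den Ruck: j(t) = 0. Aus der Gleichung für den Ruck j(t) = 0, setzen wir t = 2.228117235446052 ein und erhalten j = 0.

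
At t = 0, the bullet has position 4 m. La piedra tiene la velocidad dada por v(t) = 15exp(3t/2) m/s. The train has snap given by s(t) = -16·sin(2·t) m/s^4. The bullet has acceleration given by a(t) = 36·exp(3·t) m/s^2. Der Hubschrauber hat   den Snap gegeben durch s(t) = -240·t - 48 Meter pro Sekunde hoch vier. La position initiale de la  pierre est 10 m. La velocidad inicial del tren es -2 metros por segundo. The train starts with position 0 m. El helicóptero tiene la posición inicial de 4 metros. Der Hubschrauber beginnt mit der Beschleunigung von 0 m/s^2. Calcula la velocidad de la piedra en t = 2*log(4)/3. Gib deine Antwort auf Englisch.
Using v(t) = 15·exp(3·t/2) and substituting t = 2*log(4)/3, we find v = 60.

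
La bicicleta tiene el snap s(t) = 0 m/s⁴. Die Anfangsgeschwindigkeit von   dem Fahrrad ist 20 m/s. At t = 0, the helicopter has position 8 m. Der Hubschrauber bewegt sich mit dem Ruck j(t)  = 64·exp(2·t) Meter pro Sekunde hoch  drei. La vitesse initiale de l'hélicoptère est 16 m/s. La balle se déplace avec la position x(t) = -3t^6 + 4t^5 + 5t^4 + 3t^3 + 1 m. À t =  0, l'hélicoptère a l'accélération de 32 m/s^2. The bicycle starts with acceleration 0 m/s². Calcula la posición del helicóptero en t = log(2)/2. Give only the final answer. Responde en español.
En t = log(2)/2, x = 16.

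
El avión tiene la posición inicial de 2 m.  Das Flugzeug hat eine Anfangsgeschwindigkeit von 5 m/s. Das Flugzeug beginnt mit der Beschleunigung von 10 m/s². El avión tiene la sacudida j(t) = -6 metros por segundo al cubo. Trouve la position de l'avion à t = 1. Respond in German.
Ausgehend von dem Ruck j(t) = -6, nehmen wir 3 Stammfunktionen. Durch Integration von dem Ruck und Verwendung der Anfangsbedingung a(0) = 10, erhalten wir a(t) = 10 - 6·t. Mit ∫a(t)dt und Anwendung von v(0) = 5, finden wir v(t) = -3·t^2 + 10·t + 5. Das Integral von der Geschwindigkeit, mit x(0) = 2, ergibt die Position: x(t) = -t^3 + 5·t^2 + 5·t + 2. Mit x(t) = -t^3 + 5·t^2 + 5·t + 2 und Einsetzen von t = 1, finden wir x = 11.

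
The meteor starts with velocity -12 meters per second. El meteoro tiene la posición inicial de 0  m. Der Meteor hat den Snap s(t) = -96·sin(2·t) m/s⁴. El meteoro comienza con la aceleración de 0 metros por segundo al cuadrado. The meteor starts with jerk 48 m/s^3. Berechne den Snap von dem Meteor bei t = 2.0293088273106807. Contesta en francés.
En utilisant s(t) = -96·sin(2·t) et en substituant t = 2.0293088273106807, nous trouvons s = 76.2043956070214.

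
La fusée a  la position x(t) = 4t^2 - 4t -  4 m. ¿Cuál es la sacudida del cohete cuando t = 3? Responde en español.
Debemos derivar nuestra ecuación de la posición x(t) = 4·t^2 - 4·t - 4 3 veces. Derivando la posición, obtenemos la velocidad: v(t) = 8·t - 4. La derivada de la velocidad da la aceleración: a(t) = 8. Tomando d/dt de a(t), encontramos j(t) = 0. Usando j(t) = 0 y sustituyendo t = 3, encontramos j = 0.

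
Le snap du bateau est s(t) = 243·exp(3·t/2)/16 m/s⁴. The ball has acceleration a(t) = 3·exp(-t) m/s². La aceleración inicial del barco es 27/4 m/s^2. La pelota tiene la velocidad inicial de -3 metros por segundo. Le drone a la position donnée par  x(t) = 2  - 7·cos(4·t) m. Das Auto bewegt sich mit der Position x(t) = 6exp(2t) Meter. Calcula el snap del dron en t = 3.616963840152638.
Partiendo de la posición x(t) = 2 - 7·cos(4·t), tomamos 4 derivadas. Derivando la posición, obtenemos la velocidad: v(t) = 28·sin(4·t). Tomando d/dt de v(t), encontramos a(t) = 112·cos(4·t). Derivando la aceleración, obtenemos la sacudida: j(t) = -448·sin(4·t). Derivando la sacudida, obtenemos el snap: s(t) = -1792·cos(4·t). Usando s(t) = -1792·cos(4·t) y sustituyendo t = 3.616963840152638, encontramos s = 581.852052120936.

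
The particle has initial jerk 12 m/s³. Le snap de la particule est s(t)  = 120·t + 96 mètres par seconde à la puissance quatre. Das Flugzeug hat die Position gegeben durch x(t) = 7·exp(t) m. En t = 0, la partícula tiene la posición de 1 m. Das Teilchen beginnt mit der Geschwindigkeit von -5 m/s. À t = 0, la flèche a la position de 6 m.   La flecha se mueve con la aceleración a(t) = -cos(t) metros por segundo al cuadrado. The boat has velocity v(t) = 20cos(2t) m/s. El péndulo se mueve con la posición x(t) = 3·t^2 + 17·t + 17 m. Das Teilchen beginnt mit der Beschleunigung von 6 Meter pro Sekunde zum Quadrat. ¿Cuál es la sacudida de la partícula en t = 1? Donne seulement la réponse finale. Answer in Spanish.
La sacudida en t = 1 es j = 168.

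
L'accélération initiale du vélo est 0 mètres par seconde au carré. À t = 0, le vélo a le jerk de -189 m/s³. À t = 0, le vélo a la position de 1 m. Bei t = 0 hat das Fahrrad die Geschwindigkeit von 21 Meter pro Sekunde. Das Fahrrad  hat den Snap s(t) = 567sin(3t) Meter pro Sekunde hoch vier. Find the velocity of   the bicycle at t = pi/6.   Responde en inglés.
To solve this, we need to take 3 integrals of our snap equation s(t) = 567·sin(3·t). The antiderivative of snap, with j(0) = -189, gives jerk: j(t) = -189·cos(3·t). Integrating jerk and using the initial condition a(0) = 0, we get a(t) = -63·sin(3·t). The integral of acceleration is velocity. Using v(0) = 21, we get v(t) = 21·cos(3·t). Using v(t) = 21·cos(3·t) and substituting t = pi/6, we find v = 0.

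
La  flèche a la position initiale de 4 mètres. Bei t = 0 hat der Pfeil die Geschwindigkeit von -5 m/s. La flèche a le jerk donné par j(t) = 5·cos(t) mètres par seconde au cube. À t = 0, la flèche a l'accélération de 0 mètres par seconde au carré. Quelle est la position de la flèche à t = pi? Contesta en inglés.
To solve this, we need to take 3 antiderivatives of our jerk equation j(t) = 5·cos(t). Finding the integral of j(t) and using a(0) = 0: a(t) = 5·sin(t). Taking ∫a(t)dt and applying v(0) = -5, we find v(t) = -5·cos(t). The antiderivative of velocity is position. Using x(0) = 4, we get x(t) = 4 - 5·sin(t). Using x(t) = 4 - 5·sin(t) and substituting t = pi, we find x = 4.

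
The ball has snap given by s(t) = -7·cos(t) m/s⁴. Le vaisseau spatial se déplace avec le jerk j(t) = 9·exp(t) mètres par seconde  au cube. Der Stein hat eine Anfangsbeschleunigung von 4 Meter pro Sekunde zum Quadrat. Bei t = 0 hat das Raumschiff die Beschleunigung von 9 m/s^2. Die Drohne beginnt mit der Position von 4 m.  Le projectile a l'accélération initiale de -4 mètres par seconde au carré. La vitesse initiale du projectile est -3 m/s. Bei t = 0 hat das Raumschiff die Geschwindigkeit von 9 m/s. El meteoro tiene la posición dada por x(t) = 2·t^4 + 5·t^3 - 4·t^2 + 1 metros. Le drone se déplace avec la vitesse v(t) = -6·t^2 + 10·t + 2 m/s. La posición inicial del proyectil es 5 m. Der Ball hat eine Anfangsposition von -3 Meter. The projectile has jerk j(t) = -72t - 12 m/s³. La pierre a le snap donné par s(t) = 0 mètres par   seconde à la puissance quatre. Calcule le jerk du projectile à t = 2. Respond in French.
En utilisant j(t) = -72·t - 12 et en substituant t = 2, nous trouvons j = -156.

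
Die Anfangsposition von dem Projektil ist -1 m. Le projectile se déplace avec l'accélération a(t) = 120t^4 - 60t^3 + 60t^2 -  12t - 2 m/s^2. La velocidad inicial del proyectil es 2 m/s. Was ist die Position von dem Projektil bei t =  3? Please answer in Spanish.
Partiendo de la aceleración a(t) = 120·t^4 - 60·t^3 + 60·t^2 - 12·t - 2, tomamos 2 integrales. Integrando la aceleración y usando la condición inicial v(0) = 2, obtenemos v(t) = 24·t^5 - 15·t^4 + 20·t^3 - 6·t^2 - 2·t + 2. La antiderivada de la velocidad, con x(0) = -1, da la posición: x(t) = 4·t^6 - 3·t^5 + 5·t^4 - 2·t^3 - t^2 + 2·t - 1. Tenemos la posición x(t) = 4·t^6 - 3·t^5 + 5·t^4 - 2·t^3 - t^2 + 2·t - 1. Sustituyendo t = 3: x(3) = 2534.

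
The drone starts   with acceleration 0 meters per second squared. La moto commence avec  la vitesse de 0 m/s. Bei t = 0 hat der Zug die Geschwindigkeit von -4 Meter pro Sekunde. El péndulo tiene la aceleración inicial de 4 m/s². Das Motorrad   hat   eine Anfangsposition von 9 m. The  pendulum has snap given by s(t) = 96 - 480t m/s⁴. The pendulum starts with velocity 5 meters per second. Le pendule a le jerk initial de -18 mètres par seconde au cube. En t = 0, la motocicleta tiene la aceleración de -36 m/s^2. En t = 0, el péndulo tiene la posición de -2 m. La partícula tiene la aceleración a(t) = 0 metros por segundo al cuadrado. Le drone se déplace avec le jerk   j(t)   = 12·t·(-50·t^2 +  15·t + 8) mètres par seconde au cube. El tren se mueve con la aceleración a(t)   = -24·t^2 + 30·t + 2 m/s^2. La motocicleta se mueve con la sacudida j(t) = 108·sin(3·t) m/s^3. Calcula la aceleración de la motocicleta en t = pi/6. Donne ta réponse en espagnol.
Debemos encontrar la integral de nuestra ecuación de la sacudida j(t) = 108·sin(3·t) 1 vez. Integrando la sacudida y usando la condición inicial a(0) = -36, obtenemos a(t) = -36·cos(3·t). Tenemos la aceleración a(t) = -36·cos(3·t). Sustituyendo t = pi/6: a(pi/6) = 0.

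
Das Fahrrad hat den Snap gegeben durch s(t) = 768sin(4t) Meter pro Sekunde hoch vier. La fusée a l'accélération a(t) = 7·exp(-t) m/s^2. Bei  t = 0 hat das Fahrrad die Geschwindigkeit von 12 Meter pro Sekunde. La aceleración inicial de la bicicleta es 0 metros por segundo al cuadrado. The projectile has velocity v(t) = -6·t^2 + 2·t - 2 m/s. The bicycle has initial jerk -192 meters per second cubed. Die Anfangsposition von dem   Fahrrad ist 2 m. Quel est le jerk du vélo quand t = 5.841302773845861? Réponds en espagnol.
Debemos encontrar la antiderivada de nuestra ecuación del snap s(t) = 768·sin(4·t) 1 vez. Integrando el snap y usando la condición inicial j(0) = -192, obtenemos j(t) = -192·cos(4·t). Tenemos la sacudida j(t) = -192·cos(4·t). Sustituyendo t = 5.841302773845861: j(5.841302773845861) = 37.5297004294023.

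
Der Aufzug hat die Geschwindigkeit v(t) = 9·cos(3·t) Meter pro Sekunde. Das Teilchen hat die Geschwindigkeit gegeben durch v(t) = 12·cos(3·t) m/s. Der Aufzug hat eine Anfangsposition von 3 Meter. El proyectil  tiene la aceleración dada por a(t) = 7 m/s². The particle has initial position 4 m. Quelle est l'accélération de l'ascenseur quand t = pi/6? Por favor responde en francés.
Pour résoudre ceci, nous devons prendre 1 dérivée de notre équation de la vitesse v(t) = 9·cos(3·t). La dérivée de la vitesse donne l'accélération: a(t) = -27·sin(3·t). Nous avons l'accélération a(t) = -27·sin(3·t). En substituant t = pi/6: a(pi/6) = -27.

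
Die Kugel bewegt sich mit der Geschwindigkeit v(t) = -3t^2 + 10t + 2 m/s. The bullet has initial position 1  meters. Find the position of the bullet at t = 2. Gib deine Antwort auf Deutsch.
Ausgehend von der Geschwindigkeit v(t) = -3·t^2 + 10·t + 2, nehmen wir 1 Stammfunktion. Durch Integration von der Geschwindigkeit und Verwendung der Anfangsbedingung x(0) = 1, erhalten wir x(t) = -t^3 + 5·t^2 + 2·t + 1. Mit x(t) = -t^3 + 5·t^2 + 2·t + 1 und Einsetzen von t = 2, finden wir x = 17.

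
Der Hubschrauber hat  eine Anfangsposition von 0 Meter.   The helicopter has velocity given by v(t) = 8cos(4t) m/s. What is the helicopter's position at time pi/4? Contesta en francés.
Nous devons trouver l'intégrale de notre équation de la vitesse v(t) = 8·cos(4·t) 1 fois. L'intégrale de la vitesse est la position. En utilisant x(0) = 0, nous obtenons x(t) = 2·sin(4·t). En utilisant x(t) = 2·sin(4·t) et en substituant t = pi/4, nous trouvons x = 0.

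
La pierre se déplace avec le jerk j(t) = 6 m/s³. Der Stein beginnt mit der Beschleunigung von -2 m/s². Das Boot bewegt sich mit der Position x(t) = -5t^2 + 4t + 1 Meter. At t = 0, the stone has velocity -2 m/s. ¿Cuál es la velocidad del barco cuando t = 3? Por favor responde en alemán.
Wir müssen unsere Gleichung für die Position x(t) = -5·t^2 + 4·t + 1 1-mal ableiten. Die Ableitung von der Position ergibt die Geschwindigkeit: v(t) = 4 - 10·t. Wir haben die Geschwindigkeit v(t) = 4 - 10·t. Durch Einsetzen von t = 3: v(3) = -26.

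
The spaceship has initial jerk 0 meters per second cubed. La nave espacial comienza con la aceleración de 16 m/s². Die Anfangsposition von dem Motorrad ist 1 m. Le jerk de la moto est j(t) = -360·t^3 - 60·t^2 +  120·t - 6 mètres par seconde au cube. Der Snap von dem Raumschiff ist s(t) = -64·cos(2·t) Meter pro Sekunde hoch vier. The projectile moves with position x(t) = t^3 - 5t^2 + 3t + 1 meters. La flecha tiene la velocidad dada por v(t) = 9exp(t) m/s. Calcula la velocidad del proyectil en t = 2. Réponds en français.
Nous devons dériver notre équation de la position x(t) = t^3 - 5·t^2 + 3·t + 1 1 fois. En prenant d/dt de x(t), nous trouvons v(t) = 3·t^2 - 10·t + 3. Nous avons la vitesse v(t) = 3·t^2 - 10·t + 3. En substituant t = 2: v(2) = -5.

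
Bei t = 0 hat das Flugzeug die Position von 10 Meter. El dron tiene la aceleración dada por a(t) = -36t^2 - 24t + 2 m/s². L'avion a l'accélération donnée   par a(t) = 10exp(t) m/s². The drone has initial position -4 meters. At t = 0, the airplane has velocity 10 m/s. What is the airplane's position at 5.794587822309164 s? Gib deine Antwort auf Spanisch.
Necesitamos integrar nuestra ecuación de la aceleración a(t) = 10·exp(t) 2 veces. La antiderivada de la aceleración, con v(0) = 10, da la velocidad: v(t) = 10·exp(t). Tomando ∫v(t)dt y aplicando x(0) = 10, encontramos x(t) = 10·exp(t). De la ecuación de la posición x(t) = 10·exp(t), sustituimos t = 5.794587822309164 para obtener x = 3285.16748797268.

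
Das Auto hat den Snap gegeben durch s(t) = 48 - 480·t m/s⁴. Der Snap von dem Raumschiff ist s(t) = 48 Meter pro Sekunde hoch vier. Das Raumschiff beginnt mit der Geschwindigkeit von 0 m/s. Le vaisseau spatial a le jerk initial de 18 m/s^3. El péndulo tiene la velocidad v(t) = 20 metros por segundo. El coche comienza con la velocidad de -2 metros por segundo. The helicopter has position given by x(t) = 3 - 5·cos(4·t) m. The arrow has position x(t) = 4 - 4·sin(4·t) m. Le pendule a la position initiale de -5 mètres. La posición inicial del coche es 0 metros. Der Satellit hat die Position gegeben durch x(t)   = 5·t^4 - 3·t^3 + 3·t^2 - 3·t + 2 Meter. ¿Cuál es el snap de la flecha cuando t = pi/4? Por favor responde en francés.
En partant de la position x(t) = 4 - 4·sin(4·t), nous prenons 4 dérivées. En dérivant la position, nous obtenons la vitesse: v(t) = -16·cos(4·t). La dérivée de la vitesse donne l'accélération: a(t) = 64·sin(4·t). En dérivant l'accélération, nous obtenons le jerk: j(t) = 256·cos(4·t). En prenant d/dt de j(t), nous trouvons s(t) = -1024·sin(4·t). De l'équation du snap s(t) = -1024·sin(4·t), nous substituons t = pi/4 pour obtenir s = 0.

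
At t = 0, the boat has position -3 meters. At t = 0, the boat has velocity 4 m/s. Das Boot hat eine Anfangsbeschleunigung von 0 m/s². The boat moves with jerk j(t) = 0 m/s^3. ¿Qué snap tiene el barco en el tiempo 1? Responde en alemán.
Um dies zu lösen, müssen wir 1 Ableitung unserer Gleichung für den Ruck j(t) = 0 nehmen. Mit d/dt von j(t) finden wir s(t) = 0. Wir haben den Snap s(t) = 0. Durch Einsetzen von t = 1: s(1) = 0.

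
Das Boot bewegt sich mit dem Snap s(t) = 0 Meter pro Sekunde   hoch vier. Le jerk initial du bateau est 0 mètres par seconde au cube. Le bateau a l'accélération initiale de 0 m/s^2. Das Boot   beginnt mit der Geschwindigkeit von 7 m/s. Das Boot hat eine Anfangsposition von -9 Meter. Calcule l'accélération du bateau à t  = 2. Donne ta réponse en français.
Nous devons intégrer notre équation du snap s(t) = 0 2 fois. La primitive du snap est le jerk. En utilisant j(0) = 0, nous obtenons j(t) = 0. L'intégrale du jerk est l'accélération. En utilisant a(0) = 0, nous obtenons a(t) = 0. Nous avons l'accélération a(t) = 0. En substituant t = 2: a(2) = 0.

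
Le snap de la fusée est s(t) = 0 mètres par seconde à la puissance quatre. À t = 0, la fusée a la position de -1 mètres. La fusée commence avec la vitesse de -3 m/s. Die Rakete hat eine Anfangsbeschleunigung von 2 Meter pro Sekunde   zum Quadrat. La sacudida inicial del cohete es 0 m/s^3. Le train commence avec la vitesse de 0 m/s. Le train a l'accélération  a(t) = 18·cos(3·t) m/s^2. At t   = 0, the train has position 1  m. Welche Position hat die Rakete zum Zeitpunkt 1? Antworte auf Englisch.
To solve this, we need to take 4 antiderivatives of our snap equation s(t) = 0. The integral of snap is jerk. Using j(0) = 0, we get j(t) = 0. The antiderivative of jerk, with a(0) = 2, gives acceleration: a(t) = 2. The antiderivative of acceleration is velocity. Using v(0) = -3, we get v(t) = 2·t - 3. The integral of velocity, with x(0) = -1, gives position: x(t) = t^2 - 3·t - 1. Using x(t) = t^2 - 3·t - 1 and substituting t = 1, we find x = -3.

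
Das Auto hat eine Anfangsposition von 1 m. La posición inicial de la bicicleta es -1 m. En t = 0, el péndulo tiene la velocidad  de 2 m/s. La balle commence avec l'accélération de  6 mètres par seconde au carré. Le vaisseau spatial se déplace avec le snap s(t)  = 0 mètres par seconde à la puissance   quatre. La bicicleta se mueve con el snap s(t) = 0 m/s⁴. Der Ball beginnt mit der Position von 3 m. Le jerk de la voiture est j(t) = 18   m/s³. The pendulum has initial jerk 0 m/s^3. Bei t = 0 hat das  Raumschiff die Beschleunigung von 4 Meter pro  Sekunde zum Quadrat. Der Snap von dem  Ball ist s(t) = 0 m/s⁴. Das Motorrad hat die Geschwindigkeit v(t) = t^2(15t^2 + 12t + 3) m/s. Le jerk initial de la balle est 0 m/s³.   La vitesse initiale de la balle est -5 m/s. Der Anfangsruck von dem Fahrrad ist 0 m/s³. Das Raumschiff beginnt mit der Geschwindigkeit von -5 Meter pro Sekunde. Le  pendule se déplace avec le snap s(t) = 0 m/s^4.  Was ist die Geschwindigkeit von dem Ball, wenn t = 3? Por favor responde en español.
Partiendo del snap s(t) = 0, tomamos 3 integrales. La antiderivada del snap, con j(0) = 0, da la sacudida: j(t) = 0. Tomando ∫j(t)dt y aplicando a(0) = 6, encontramos a(t) = 6. La integral de la aceleración es la velocidad. Usando v(0) = -5, obtenemos v(t) = 6·t - 5. De la ecuación de la velocidad v(t) = 6·t - 5, sustituimos t = 3 para obtener v = 13.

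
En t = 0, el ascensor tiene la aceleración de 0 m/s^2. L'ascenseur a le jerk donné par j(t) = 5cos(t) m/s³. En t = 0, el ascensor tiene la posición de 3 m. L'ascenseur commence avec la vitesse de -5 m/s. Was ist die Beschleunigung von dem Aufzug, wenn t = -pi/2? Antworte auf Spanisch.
Para resolver esto, necesitamos tomar 1 integral de nuestra ecuación de la sacudida j(t) = 5·cos(t). Tomando ∫j(t)dt y aplicando a(0) = 0, encontramos a(t) = 5·sin(t). Tenemos la aceleración a(t) = 5·sin(t). Sustituyendo t = -pi/2: a(-pi/2) = -5.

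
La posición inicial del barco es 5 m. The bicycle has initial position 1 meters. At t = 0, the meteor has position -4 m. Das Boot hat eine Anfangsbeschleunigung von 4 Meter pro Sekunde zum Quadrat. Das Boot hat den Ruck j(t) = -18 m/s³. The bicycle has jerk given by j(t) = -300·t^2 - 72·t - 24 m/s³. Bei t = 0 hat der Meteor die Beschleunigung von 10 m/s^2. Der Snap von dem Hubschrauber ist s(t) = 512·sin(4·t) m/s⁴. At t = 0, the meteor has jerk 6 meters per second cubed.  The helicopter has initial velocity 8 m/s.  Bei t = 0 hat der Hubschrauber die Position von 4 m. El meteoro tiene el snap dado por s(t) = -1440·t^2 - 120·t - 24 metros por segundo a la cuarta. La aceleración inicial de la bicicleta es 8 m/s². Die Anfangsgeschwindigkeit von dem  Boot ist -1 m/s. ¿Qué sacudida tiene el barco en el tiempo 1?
De la ecuación de la sacudida j(t) = -18, sustituimos t = 1 para obtener j = -18.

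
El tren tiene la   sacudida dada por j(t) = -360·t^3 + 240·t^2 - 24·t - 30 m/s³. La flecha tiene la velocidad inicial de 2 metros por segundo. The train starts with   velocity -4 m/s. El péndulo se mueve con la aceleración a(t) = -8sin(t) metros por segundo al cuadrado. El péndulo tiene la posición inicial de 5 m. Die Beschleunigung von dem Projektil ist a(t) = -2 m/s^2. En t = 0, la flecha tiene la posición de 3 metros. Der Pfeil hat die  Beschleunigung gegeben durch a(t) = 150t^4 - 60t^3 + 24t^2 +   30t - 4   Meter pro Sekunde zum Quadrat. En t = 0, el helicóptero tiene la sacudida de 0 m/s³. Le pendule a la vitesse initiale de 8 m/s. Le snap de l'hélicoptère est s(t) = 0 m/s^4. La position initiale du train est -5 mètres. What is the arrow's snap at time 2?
We must differentiate our acceleration equation a(t) = 150·t^4 - 60·t^3 + 24·t^2 + 30·t - 4 2 times. The derivative of acceleration gives jerk: j(t) = 600·t^3 - 180·t^2 + 48·t + 30. Differentiating jerk, we get snap: s(t) = 1800·t^2 - 360·t + 48. Using s(t) = 1800·t^2 - 360·t + 48 and substituting t = 2, we find s = 6528.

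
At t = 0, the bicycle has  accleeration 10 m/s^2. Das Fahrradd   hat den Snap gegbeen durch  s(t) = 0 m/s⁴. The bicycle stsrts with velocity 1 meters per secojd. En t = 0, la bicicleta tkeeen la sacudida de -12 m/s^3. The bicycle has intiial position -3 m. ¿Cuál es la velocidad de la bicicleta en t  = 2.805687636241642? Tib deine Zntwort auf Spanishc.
Para resolver esto, necesitamos tomar 3 integrales de nuestra ecuación del snap s(t) = 0. Integrando el snap y usando la condición inicial j(0) = -12, obtenemos j(t) = -12. La integral de la sacudida es la aceleración. Usando a(0) = 10, obtenemos a(t) = 10 - 12·t. La antiderivada de la aceleración, con v(0) = 1, da la velocidad: v(t) = -6·t^2 + 10·t + 1. Tenemos la velocidad v(t) = -6·t^2 + 10·t + 1. Sustituyendo t = 2.805687636241642: v(2.805687636241642) = -18.1744223105389.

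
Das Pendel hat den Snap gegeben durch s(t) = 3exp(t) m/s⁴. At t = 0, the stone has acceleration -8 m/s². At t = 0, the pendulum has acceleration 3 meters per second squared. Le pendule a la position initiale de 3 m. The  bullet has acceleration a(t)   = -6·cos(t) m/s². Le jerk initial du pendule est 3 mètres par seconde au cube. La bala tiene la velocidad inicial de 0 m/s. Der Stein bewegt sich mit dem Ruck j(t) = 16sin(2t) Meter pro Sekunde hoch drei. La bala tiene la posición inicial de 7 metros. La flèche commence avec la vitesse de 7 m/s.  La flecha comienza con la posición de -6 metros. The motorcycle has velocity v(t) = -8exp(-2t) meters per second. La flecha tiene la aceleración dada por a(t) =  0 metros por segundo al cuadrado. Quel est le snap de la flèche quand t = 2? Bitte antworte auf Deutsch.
Ausgehend von der Beschleunigung a(t) = 0, nehmen wir 2 Ableitungen. Durch Ableiten von der Beschleunigung erhalten wir den Ruck: j(t) = 0. Durch Ableiten von dem Ruck erhalten wir den Snap: s(t) = 0. Mit s(t) = 0 und Einsetzen von t = 2, finden wir s = 0.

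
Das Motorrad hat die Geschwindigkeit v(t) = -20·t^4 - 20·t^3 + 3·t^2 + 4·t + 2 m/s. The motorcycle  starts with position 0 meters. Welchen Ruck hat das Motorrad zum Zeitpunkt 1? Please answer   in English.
Starting from velocity v(t) = -20·t^4 - 20·t^3 + 3·t^2 + 4·t + 2, we take 2 derivatives. Differentiating velocity, we get acceleration: a(t) = -80·t^3 - 60·t^2 + 6·t + 4. Taking d/dt of a(t), we find j(t) = -240·t^2 - 120·t + 6. Using j(t) = -240·t^2 - 120·t + 6 and substituting t = 1, we find j = -354.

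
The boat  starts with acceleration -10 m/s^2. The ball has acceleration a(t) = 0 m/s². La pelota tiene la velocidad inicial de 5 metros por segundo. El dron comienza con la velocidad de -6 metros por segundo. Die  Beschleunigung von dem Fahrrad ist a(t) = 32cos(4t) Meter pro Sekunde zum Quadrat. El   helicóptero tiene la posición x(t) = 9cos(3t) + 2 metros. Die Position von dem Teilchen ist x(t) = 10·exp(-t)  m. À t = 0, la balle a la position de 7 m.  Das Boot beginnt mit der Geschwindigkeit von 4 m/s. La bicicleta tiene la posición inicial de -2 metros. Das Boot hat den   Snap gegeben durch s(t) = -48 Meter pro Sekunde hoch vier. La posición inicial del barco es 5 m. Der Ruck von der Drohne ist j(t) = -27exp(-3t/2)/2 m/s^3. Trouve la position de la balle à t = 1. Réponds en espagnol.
Partiendo de la aceleración a(t) = 0, tomamos 2 integrales. Tomando ∫a(t)dt y aplicando v(0) = 5, encontramos v(t) = 5. La integral de la velocidad es la posición. Usando x(0) = 7, obtenemos x(t) = 5·t + 7. Usando x(t) = 5·t + 7 y sustituyendo t = 1, encontramos x = 12.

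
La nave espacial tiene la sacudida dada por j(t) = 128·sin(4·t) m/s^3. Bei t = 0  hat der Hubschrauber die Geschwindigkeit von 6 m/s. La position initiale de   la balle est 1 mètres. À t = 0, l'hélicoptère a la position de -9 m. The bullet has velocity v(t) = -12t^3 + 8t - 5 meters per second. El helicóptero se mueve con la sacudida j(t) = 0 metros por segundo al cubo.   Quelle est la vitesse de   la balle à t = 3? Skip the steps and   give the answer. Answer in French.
La vitesse à t = 3 est v = -305.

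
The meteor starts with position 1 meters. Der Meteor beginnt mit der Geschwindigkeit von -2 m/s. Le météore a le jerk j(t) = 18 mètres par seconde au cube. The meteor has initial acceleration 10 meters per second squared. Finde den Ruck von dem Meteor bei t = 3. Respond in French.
De l'équation du jerk j(t) = 18, nous substituons t = 3 pour obtenir j = 18.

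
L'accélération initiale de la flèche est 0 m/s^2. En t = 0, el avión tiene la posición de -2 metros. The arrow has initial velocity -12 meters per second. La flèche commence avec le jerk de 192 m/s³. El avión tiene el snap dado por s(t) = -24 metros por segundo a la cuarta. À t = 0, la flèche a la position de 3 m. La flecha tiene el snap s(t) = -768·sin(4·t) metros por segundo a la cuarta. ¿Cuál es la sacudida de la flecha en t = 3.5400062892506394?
Debemos encontrar la antiderivada de nuestra ecuación del snap s(t) = -768·sin(4·t) 1 vez. Integrando el snap y usando la condición inicial j(0) = 192, obtenemos j(t) = 192·cos(4·t). Usando j(t) = 192·cos(4·t) y sustituyendo t = 3.5400062892506394, encontramos j = -4.38839526496491.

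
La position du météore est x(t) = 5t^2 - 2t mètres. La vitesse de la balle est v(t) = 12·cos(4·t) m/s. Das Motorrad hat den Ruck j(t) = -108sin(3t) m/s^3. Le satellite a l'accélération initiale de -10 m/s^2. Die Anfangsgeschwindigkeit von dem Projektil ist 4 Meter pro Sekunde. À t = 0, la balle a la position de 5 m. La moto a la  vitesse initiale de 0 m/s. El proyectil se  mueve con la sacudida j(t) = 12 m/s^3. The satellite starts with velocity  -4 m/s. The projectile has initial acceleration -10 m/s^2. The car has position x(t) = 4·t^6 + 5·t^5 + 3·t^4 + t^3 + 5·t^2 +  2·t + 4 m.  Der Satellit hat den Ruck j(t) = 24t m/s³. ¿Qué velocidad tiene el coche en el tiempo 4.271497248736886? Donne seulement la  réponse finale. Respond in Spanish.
En t = 4.271497248736886, v = 43485.4010721486.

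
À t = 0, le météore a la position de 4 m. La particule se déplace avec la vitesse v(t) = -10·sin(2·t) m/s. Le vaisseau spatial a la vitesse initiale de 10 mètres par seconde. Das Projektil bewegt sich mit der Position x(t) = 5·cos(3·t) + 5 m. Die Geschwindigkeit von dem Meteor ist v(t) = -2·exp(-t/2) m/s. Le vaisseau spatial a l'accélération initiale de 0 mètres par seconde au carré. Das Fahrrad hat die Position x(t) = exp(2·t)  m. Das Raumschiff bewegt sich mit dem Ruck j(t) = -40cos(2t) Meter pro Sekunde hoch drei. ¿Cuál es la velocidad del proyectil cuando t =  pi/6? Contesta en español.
Debemos derivar nuestra ecuación de la posición x(t) = 5·cos(3·t) + 5 1 vez. La derivada de la posición da la velocidad: v(t) = -15·sin(3·t). Usando v(t) = -15·sin(3·t) y sustituyendo t = pi/6, encontramos v = -15.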